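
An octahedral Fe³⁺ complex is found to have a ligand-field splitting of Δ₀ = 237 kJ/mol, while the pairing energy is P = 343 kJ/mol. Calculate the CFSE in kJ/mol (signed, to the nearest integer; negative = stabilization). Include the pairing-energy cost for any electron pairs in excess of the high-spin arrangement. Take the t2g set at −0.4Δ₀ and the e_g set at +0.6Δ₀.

0

Fe is in group 8, so Fe³⁺ is d⁵ (8 − 3 = 5).
Δ₀ < P, so pairing is avoided: the ground state is high-spin.
Configuration: t2g^3 e_g^2.
Orbital CFSE = 0.0Δ₀ = 0.0 × 237 = 0 kJ/mol.
High-spin has no excess pairs, so no pairing correction applies.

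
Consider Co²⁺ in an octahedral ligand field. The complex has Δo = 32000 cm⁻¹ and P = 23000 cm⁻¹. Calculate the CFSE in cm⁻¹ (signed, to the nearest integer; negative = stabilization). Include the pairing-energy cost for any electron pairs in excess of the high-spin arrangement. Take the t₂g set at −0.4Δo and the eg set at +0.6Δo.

-34600

Co is in group 9, so Co²⁺ is d⁷ (9 − 2 = 7).
Δo > P, so pairing is preferred: the ground state is low-spin.
Configuration: t₂g⁶ eg¹.
Orbital CFSE = -1.8Δo = -1.8 × 32000 = -57600 cm⁻¹.
Excess pairs vs high-spin: 3 − 2 = 1; pairing cost = +23000 cm⁻¹.
Net CFSE = -57600 + 23000 = -34600 cm⁻¹.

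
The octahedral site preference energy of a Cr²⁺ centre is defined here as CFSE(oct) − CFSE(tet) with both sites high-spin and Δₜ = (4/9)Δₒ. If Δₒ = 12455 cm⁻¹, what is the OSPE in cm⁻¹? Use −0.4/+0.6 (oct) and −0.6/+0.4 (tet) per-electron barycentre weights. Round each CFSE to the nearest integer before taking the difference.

-5259

Cr sits in group 6; removing 2 electrons leaves Cr²⁺ with 6 − 2 = 4 d electrons.
Octahedral high-spin t₂g³ eg¹: CFSE = -0.6 × 12455 = -7473 cm⁻¹.
In a tetrahedral site the filling is e² t₂²: CFSE(tet) = -0.4Δₜ = -0.4 × (4/9)(12455) = -2214 cm⁻¹.
OSPE = -7473 − (-2214) = -5259 cm⁻¹.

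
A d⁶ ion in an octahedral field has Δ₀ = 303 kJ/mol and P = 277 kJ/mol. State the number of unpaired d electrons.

With Δ₀ > P the complex is low-spin.
Configuration: t₂g⁶ eg⁰.
Unpaired electrons: 0.

0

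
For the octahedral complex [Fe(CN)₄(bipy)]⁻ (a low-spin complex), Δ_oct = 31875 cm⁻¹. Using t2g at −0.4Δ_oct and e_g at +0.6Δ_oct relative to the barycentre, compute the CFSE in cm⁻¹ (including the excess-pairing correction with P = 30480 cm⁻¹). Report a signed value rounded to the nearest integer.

-2790

Ligand charges: 4×(-1) from CN⁻ and 1×(+0) from bipy sum to -4; with overall charge -1, Fe is +3.
Fe is in group 8, so Fe³⁺ is d⁵ (8 − 3 = 5).
Configuration: t2g^5 e_g^0.
The orbital stabilization is -2.0Δ_oct = -2.0 × 31875 = -63750 cm⁻¹.
Relative to high-spin t2g^3 e_g^2 (0 paired), the low-spin configuration has 2 additional pairs, contributing +2 × 30480 = +60960 cm⁻¹.
Overall CFSE = -63750 + 60960 = -2790 cm⁻¹.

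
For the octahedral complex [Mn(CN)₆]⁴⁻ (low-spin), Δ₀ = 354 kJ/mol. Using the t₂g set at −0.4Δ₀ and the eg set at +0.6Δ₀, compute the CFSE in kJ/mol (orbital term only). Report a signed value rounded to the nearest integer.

Each CN⁻ contributes -1; 6 × (-1) = -6. With overall charge -4, Mn is in the +2 oxidation state.
Group 7 minus oxidation state +2 gives a d⁵ configuration for Mn²⁺.
Electron filling gives t₂g⁵ eg⁰.
The orbital stabilization is -2.0Δ₀ = -2.0 × 354 = -708 kJ/mol.

-708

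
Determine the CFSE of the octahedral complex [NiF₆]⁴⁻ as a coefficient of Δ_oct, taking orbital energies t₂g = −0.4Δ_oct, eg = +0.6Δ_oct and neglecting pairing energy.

Each F⁻ contributes -1; 6 × (-1) = -6. With overall charge -4, Ni is in the +2 oxidation state.
Group 10 minus oxidation state +2 gives a d⁸ configuration for Ni²⁺.
Configuration: t₂g⁶ eg².
CFSE = 6(-0.4Δ_oct) + 2(0.6Δ_oct) = -2.4Δ_oct + 1.2Δ_oct = -1.2Δ_oct.

-1.2 Δ_oct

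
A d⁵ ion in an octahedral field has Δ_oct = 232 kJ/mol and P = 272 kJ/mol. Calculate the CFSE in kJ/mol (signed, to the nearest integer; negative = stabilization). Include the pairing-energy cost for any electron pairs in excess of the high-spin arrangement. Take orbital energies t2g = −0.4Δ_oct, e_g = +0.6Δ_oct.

Δ_oct < P, so pairing is avoided: the ground state is high-spin.
Configuration: t2g^3 e_g^2.
Orbital CFSE = 0.0Δ_oct = 0.0 × 232 = 0 kJ/mol.
High-spin has no excess pairs, so no pairing correction applies.

0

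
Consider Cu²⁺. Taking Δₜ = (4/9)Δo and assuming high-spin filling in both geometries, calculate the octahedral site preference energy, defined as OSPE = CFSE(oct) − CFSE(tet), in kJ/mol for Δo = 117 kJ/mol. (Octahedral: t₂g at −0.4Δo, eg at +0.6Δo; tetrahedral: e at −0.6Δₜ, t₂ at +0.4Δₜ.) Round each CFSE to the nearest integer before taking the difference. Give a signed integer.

Group 11 minus oxidation state +2 gives a d⁹ configuration for Cu²⁺.
In an octahedral site d⁹ (HS) is t₂g⁶ eg³, giving CFSE(oct) = -0.6Δo = -70 kJ/mol.
Tetrahedral e⁴ t₂⁵ gives -0.4Δₜ = -0.4 × (4/9) × 117 = -21 kJ/mol.
OSPE = -70 − (-21) = -49 kJ/mol.

-49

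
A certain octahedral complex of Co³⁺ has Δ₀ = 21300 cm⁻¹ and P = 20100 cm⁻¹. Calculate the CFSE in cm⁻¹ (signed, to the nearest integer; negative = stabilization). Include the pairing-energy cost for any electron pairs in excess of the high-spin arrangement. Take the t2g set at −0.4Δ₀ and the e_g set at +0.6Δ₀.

Co sits in group 9; removing 3 electrons leaves Co³⁺ with 9 − 3 = 6 d electrons.
Δ₀ > P, so pairing is preferred: the ground state is low-spin.
Filling d⁶ accordingly: t2g^6 e_g^0.
Orbital CFSE = -2.4Δ₀ = -2.4 × 21300 = -51120 cm⁻¹.
Excess pairs vs high-spin: 3 − 1 = 2; pairing cost = +40200 cm⁻¹.
Net CFSE = -51120 + 40200 = -10920 cm⁻¹.

-10920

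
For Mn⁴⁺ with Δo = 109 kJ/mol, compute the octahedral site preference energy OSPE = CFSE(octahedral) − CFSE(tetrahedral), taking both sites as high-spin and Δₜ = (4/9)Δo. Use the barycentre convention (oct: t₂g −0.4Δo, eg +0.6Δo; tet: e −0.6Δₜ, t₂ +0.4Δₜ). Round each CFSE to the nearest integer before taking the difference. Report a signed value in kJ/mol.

-92

Group 7 minus oxidation state +4 gives a d³ configuration for Mn⁴⁺.
In an octahedral site d³ (HS) is t₂g³ eg⁰, giving CFSE(oct) = -1.2Δo = -131 kJ/mol.
In a tetrahedral site the filling is e² t₂¹: CFSE(tet) = -0.8Δₜ = -0.8 × (4/9)(109) = -39 kJ/mol.
OSPE = -131 − (-39) = -92 kJ/mol.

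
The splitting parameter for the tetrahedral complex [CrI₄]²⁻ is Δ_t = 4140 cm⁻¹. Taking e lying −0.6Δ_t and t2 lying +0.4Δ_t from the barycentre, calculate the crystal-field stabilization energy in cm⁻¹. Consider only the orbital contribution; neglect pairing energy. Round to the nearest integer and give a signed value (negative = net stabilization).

Each I⁻ contributes -1; 4 × (-1) = -4. With overall charge -2, Cr is in the +2 oxidation state.
Group 6 minus oxidation state +2 gives a d⁴ configuration for Cr²⁺.
Tetrahedral fields are weak (Δₜ ≈ 4/9 Δₒ), so electrons fill high-spin.
The d⁴ electrons fill as e^2 t2^2.
Orbital CFSE = 2(-0.6) + 2(0.4) = -0.4Δ_t = -0.4 × 4140 = -1656 cm⁻¹.

-1656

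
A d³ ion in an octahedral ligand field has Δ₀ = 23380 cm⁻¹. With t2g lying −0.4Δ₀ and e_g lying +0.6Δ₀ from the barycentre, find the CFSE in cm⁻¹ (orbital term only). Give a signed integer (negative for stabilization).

-28056

The d³ electrons fill as t2g^3 e_g^0.
Orbital CFSE = 3(-0.4) + 0(0.6) = -1.2Δ₀ = -1.2 × 23380 = -28056 cm⁻¹.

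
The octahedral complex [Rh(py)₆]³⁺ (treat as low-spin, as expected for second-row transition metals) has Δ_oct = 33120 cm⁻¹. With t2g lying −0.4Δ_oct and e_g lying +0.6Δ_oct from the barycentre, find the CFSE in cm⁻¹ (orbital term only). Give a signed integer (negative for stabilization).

-79488

py is neutral, so the +3 overall charge sits on Rh: oxidation state +3.
Rh is in group 9, so Rh³⁺ is d⁶ (9 − 3 = 6).
Configuration: t2g^6 e_g^0.
The orbital stabilization is -2.4Δ_oct = -2.4 × 33120 = -79488 cm⁻¹.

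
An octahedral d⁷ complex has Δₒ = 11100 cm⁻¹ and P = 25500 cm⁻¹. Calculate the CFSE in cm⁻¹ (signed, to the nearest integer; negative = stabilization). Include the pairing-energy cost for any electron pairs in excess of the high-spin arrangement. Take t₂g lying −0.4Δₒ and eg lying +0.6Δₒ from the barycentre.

-8880

With Δₒ < P the complex is high-spin.
Filling d⁷ accordingly: t₂g⁵ eg².
Orbital CFSE = -0.8Δₒ = -0.8 × 11100 = -8880 cm⁻¹.
High-spin has no excess pairs, so no pairing correction applies.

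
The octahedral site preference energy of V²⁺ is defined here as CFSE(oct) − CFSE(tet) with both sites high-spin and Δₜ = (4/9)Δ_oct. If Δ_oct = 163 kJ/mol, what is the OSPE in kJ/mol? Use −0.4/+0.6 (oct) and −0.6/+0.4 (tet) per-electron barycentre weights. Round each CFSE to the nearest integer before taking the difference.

V sits in group 5; removing 2 electrons leaves V²⁺ with 5 − 2 = 3 d electrons.
Octahedral high-spin t₂g³ eg⁰: CFSE = -1.2 × 163 = -196 kJ/mol.
Tetrahedral: e² t₂¹, CFSE = 2(−0.6) + 1(+0.4) = -0.8Δₜ = -0.8 × (4/9) × 163 = -58 kJ/mol.
OSPE = CFSE(oct) − CFSE(tet) = -196 − (-58) = -138 kJ/mol.

-138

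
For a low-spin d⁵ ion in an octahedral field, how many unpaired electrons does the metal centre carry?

Configuration: t₂g⁵ eg⁰, giving 1 unpaired electron.

1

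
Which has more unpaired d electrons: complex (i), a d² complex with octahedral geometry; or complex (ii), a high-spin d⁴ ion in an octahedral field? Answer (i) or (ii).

(ii)

(i): For octahedral d² the high- and low-spin configurations coincide; t2g^2 e_g^0 → 2 unpaired.
(ii): t2g^3 e_g^1 → 4 unpaired.
So (ii) has more unpaired electrons.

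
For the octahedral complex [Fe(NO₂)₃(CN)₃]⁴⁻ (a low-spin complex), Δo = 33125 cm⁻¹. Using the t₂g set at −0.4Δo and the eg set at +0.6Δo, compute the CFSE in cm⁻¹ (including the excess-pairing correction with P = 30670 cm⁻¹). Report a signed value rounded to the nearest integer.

-18160

Ligand charges: 3×(-1) from NO₂⁻ and 3×(-1) from CN⁻ sum to -6; with overall charge -4, Fe is +2.
Fe sits in group 8; removing 2 electrons leaves Fe²⁺ with 8 − 2 = 6 d electrons.
Configuration: t₂g⁶ eg⁰.
The orbital stabilization is -2.4Δo = -2.4 × 33125 = -79500 cm⁻¹.
High-spin d⁶ would be t₂g⁴ eg² with 1 pair; low-spin has 3, so 2 excess pairs cost +2P = +61340 cm⁻¹.
Combining: -79500 + 61340 = -18160 cm⁻¹.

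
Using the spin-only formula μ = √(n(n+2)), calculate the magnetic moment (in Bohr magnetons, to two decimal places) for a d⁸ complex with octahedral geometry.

2.83 Bohr magnetons

Configuration: t₂g⁶ eg² → 2 unpaired electrons.
μ(spin-only) = √[2(2+2)] = √8 ≈ 2.83 Bohr magnetons.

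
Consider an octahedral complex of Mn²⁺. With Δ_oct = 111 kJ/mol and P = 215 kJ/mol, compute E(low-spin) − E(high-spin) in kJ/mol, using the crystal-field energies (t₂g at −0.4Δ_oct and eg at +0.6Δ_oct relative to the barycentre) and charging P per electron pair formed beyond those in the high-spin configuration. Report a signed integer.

208

Mn²⁺: group 7, so d-count = 7 − 2 = 5.
In the high-spin limit (t₂g³ eg²) the orbital term is 0.0Δ_oct = 0 kJ/mol, with no excess pairing.
Low-spin t₂g⁵ eg⁰ gives -2.0Δ_oct = -222 kJ/mol, but forming 2 extra pairs costs 2P = 430 kJ/mol, so E(LS) = -222 + 430 = 208 kJ/mol.
E(LS) − E(HS) = 208 − (0) = 208 kJ/mol.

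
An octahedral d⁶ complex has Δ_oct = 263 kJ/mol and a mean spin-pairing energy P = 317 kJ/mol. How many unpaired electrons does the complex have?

With Δ_oct < P the complex is high-spin.
Filling d⁶ accordingly: t₂g⁴ eg².
Unpaired electrons: 4.

4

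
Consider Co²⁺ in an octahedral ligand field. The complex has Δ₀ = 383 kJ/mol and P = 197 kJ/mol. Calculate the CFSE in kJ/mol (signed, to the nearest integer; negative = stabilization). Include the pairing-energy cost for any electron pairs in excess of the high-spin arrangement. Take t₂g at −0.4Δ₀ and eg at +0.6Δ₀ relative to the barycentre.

Co is in group 9, so Co²⁺ is d⁷ (9 − 2 = 7).
Here Δ₀ > P (383 > 197), so the low-spin state is favoured.
That gives t₂g⁶ eg¹.
Orbital CFSE = -1.8Δ₀ = -1.8 × 383 = -689 kJ/mol.
Excess pairs vs high-spin: 3 − 2 = 1; pairing cost = +197 kJ/mol.
Net CFSE = -689 + 197 = -492 kJ/mol.

-492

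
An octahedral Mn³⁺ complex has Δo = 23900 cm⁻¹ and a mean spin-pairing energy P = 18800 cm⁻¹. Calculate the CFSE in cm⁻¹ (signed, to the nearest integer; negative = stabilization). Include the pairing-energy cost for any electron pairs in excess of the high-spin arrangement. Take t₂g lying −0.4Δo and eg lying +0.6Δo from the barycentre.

Mn is in group 7, so Mn³⁺ is d⁴ (7 − 3 = 4).
Since Δo = 23900 cm⁻¹ > P = 18800 cm⁻¹, the complex adopts the low-spin configuration.
Filling d⁴ accordingly: t₂g⁴ eg⁰.
Orbital CFSE = -1.6Δo = -1.6 × 23900 = -38240 cm⁻¹.
Excess pairs vs high-spin: 1 − 0 = 1; pairing cost = +18800 cm⁻¹.
Net CFSE = -38240 + 18800 = -19440 cm⁻¹.

-19440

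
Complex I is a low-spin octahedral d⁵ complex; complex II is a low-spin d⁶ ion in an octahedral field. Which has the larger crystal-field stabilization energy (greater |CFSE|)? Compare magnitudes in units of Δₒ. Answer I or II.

I: t₂g⁵ eg⁰, CFSE = -2.0Δₒ.
II: t₂g⁶ eg⁰, CFSE = -2.4Δₒ.
So II has the larger |CFSE|.

II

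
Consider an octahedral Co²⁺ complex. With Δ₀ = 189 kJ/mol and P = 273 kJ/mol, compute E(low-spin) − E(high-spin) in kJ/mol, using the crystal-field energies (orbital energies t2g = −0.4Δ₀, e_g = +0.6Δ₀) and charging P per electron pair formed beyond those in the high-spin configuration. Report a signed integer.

Co²⁺: group 9, so d-count = 9 − 2 = 7.
High-spin d⁷ fills as t2g^5 e_g^2 with CFSE 5(−0.4) + 2(+0.6) = -0.8Δ₀ = -151 kJ/mol.
Low-spin: t2g^6 e_g^1, orbital CFSE = -1.8Δ₀ = -340 kJ/mol; plus 1 excess pair × P = +273 kJ/mol; total -67 kJ/mol.
Thus E(LS) − E(HS) = 84 kJ/mol.

84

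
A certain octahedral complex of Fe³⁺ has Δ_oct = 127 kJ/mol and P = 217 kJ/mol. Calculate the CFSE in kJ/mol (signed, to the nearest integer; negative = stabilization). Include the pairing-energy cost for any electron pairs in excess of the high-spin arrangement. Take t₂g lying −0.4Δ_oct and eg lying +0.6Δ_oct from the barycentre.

0

Group 8 minus oxidation state +3 gives a d⁵ configuration for Fe³⁺.
Here Δ_oct < P (127 < 217), so the high-spin state is favoured.
Filling d⁵ accordingly: t₂g³ eg².
Orbital CFSE = 0.0Δ_oct = 0.0 × 127 = 0 kJ/mol.
High-spin has no excess pairs, so no pairing correction applies.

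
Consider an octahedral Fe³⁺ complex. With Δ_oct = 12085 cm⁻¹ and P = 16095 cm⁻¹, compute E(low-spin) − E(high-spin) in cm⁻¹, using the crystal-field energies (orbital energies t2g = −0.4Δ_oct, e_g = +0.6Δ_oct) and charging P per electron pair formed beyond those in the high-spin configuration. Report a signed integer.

8020

Fe sits in group 8; removing 3 electrons leaves Fe³⁺ with 8 − 3 = 5 d electrons.
High-spin d⁵ fills as t2g^3 e_g^2 with CFSE 3(−0.4) + 2(+0.6) = 0.0Δ_oct = 0 cm⁻¹.
Low-spin t2g^5 e_g^0 gives -2.0Δ_oct = -24170 cm⁻¹, but forming 2 extra pairs costs 2P = 32190 cm⁻¹, so E(LS) = -24170 + 32190 = 8020 cm⁻¹.
The difference is 8020 − (0) = 8020 cm⁻¹, so high-spin lies lower.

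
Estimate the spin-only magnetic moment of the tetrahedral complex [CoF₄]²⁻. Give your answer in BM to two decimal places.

Each F⁻ contributes -1; 4 × (-1) = -4. With overall charge -2, Co is in the +2 oxidation state.
Group 9 minus oxidation state +2 gives a d⁷ configuration for Co²⁺.
Tetrahedral splitting is small, so the complex is high-spin.
Configuration: e^4 t2^3 → 3 unpaired electrons.
μ(spin-only) = √[3(3+2)] = √15 ≈ 3.87 BM.

3.87 BM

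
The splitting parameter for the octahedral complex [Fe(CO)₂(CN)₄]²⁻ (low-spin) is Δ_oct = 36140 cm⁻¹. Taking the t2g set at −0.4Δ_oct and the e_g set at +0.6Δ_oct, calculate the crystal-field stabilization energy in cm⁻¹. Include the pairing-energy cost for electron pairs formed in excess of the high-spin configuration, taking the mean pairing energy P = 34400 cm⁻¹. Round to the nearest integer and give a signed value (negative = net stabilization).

Ligand charges: 2×(+0) from CO and 4×(-1) from CN⁻ sum to -4; with overall charge -2, Fe is +2.
Group 8 minus oxidation state +2 gives a d⁶ configuration for Fe²⁺.
Electron filling gives t2g^6 e_g^0.
CFSE(orbital) = 6×(-0.4Δ_oct) + 0×(0.6Δ_oct) = -2.4Δ_oct; with Δ_oct = 36140 cm⁻¹ that is -86736 cm⁻¹.
Relative to high-spin t2g^4 e_g^2 (1 paired), the low-spin configuration has 2 additional pairs, contributing +2 × 34400 = +68800 cm⁻¹.
Net CFSE = -86736 + 68800 = -17936 cm⁻¹.

-17936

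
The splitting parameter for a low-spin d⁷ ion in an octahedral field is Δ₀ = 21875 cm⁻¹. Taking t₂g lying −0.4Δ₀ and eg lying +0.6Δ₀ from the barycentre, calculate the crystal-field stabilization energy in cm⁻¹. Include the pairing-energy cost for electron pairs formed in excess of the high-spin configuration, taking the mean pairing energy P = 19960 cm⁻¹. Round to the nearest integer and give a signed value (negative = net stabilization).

Configuration: t₂g⁶ eg¹.
CFSE(orbital) = 6×(-0.4Δ₀) + 1×(0.6Δ₀) = -1.8Δ₀; with Δ₀ = 21875 cm⁻¹ that is -39375 cm⁻¹.
Relative to high-spin t₂g⁵ eg² (2 paired), the low-spin configuration has 1 additional pair, contributing +1 × 19960 = +19960 cm⁻¹.
Net CFSE = -39375 + 19960 = -19415 cm⁻¹.

-19415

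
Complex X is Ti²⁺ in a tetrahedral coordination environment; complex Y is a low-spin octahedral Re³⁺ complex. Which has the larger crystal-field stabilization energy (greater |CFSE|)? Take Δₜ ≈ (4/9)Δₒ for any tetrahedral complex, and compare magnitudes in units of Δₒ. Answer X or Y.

X: Ti is in group 4, so Ti²⁺ is d² (4 − 2 = 2); Tetrahedral splitting is small, so the complex is high-spin; e^2 t2^0, CFSE = -1.2Δₜ ≈ -0.53Δₒ.
Y: Re³⁺: group 7, so d-count = 7 − 3 = 4; t2g^4 e_g^0, CFSE = -1.6Δₒ.
So Y has the larger |CFSE|.

Y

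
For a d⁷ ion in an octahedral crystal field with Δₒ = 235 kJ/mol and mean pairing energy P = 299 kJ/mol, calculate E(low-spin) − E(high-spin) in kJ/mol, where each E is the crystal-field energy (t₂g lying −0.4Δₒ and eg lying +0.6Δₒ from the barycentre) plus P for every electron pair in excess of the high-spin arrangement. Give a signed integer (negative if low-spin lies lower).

In the high-spin limit (t₂g⁵ eg²) the orbital term is -0.8Δₒ = -188 kJ/mol, with no excess pairing.
For low-spin the configuration is t₂g⁶ eg¹: orbital energy -1.8 × 235 = -423 kJ/mol, and 1 additional pair relative to high-spin adds 299 kJ/mol, giving -124 kJ/mol.
E(LS) − E(HS) = -124 − (-188) = 64 kJ/mol.

64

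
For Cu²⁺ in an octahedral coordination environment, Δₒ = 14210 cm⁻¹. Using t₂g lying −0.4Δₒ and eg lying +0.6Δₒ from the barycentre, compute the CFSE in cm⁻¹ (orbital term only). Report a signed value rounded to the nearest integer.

Cu is in group 11, so Cu²⁺ is d⁹ (11 − 2 = 9).
Configuration: t₂g⁶ eg³.
Orbital CFSE = 6(-0.4) + 3(0.6) = -0.6Δₒ = -0.6 × 14210 = -8526 cm⁻¹.

-8526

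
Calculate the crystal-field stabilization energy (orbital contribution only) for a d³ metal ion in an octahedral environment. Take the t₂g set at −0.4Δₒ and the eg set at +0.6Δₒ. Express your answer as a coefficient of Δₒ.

Configuration: t₂g³ eg⁰.
CFSE = 3(-0.4Δₒ) + 0(0.6Δₒ) = -1.2Δₒ + 0.0Δₒ = -1.2Δₒ.

-1.2 Δₒ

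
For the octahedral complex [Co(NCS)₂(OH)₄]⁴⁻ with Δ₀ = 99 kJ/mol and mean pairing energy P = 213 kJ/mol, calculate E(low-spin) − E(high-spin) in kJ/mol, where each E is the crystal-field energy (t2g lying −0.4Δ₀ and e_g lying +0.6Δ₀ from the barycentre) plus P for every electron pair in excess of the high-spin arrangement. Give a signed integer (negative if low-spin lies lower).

114

Ligand charges: 2×(-1) from NCS⁻ and 4×(-1) from OH⁻ sum to -6; with overall charge -4, Co is +2.
Co sits in group 9; removing 2 electrons leaves Co²⁺ with 9 − 2 = 7 d electrons.
In the high-spin limit (t2g^5 e_g^2) the orbital term is -0.8Δ₀ = -79 kJ/mol, with no excess pairing.
Low-spin t2g^6 e_g^1 gives -1.8Δ₀ = -178 kJ/mol, but forming 1 extra pair costs 1P = 213 kJ/mol, so E(LS) = -178 + 213 = 35 kJ/mol.
E(LS) − E(HS) = 35 − (-79) = 114 kJ/mol.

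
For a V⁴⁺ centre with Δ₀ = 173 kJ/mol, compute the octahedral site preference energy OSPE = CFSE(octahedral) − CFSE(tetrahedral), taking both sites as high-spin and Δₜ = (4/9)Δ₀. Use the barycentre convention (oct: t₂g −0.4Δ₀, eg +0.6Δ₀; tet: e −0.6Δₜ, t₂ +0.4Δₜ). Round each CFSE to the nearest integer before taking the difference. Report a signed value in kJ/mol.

-23

V is in group 5, so V⁴⁺ is d¹ (5 − 4 = 1).
Octahedral high-spin t₂g¹ eg⁰: CFSE = -0.4 × 173 = -69 kJ/mol.
Tetrahedral: e¹ t₂⁰, CFSE = 1(−0.6) + 0(+0.4) = -0.6Δₜ = -0.6 × (4/9) × 173 = -46 kJ/mol.
OSPE = CFSE(oct) − CFSE(tet) = -69 − (-46) = -23 kJ/mol.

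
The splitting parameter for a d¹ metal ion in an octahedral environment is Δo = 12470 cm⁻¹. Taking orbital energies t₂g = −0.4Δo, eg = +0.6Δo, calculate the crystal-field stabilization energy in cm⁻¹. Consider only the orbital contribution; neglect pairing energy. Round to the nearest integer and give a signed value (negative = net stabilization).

Configuration: t₂g¹ eg⁰.
Orbital CFSE = 1(-0.4) + 0(0.6) = -0.4Δo = -0.4 × 12470 = -4988 cm⁻¹.

-4988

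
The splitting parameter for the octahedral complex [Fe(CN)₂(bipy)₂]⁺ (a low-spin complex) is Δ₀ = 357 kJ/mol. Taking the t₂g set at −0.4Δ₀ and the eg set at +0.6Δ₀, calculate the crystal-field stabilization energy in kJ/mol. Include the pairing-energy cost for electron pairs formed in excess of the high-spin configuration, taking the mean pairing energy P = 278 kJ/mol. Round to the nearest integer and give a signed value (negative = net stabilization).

-158

Ligand charges: 2×(-1) from CN⁻ and 2×(+0) from bipy sum to -2; with overall charge +1, Fe is +3.
Group 8 minus oxidation state +3 gives a d⁵ configuration for Fe³⁺.
Configuration: t₂g⁵ eg⁰.
Orbital CFSE = 5(-0.4) + 0(0.6) = -2.0Δ₀ = -2.0 × 357 = -714 kJ/mol.
High-spin d⁵ would be t₂g³ eg² with 0 pairs; low-spin has 2, so 2 excess pairs cost +2P = +556 kJ/mol.
Overall CFSE = -714 + 556 = -158 kJ/mol.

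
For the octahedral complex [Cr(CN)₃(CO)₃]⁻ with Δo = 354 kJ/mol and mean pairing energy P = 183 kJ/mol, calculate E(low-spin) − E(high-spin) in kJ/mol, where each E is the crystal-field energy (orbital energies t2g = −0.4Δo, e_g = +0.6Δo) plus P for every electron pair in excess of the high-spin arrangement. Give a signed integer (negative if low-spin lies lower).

-171

Ligand charges: 3×(-1) from CN⁻ and 3×(+0) from CO sum to -3; with overall charge -1, Cr is +2.
Cr sits in group 6; removing 2 electrons leaves Cr²⁺ with 6 − 2 = 4 d electrons.
High-spin: t2g^3 e_g^1, CFSE = -0.6Δo = -212 kJ/mol.
Low-spin t2g^4 e_g^0 gives -1.6Δo = -566 kJ/mol, but forming 1 extra pair costs 1P = 183 kJ/mol, so E(LS) = -566 + 183 = -383 kJ/mol.
The difference is -383 − (-212) = -171 kJ/mol, so low-spin lies lower.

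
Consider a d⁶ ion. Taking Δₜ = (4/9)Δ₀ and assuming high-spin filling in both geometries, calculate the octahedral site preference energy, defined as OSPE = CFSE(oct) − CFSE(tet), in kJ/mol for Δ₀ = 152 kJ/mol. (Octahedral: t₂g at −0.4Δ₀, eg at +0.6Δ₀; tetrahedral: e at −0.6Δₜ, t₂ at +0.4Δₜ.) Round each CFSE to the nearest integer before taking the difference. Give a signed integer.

Octahedral high-spin t₂g⁴ eg²: CFSE = -0.4 × 152 = -61 kJ/mol.
Tetrahedral e³ t₂³ gives -0.6Δₜ = -0.6 × (4/9) × 152 = -41 kJ/mol.
Subtracting, OSPE = -61 − (-41) = -20 kJ/mol.

-20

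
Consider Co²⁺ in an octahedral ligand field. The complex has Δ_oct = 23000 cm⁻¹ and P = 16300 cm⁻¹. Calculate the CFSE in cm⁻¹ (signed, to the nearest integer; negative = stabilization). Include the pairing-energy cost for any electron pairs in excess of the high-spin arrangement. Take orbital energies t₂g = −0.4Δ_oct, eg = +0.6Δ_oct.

Group 9 minus oxidation state +2 gives a d⁷ configuration for Co²⁺.
Here Δ_oct > P (23000 > 16300), so the low-spin state is favoured.
That gives t₂g⁶ eg¹.
Orbital CFSE = -1.8Δ_oct = -1.8 × 23000 = -41400 cm⁻¹.
Excess pairs vs high-spin: 3 − 2 = 1; pairing cost = +16300 cm⁻¹.
Net CFSE = -41400 + 16300 = -25100 cm⁻¹.

-25100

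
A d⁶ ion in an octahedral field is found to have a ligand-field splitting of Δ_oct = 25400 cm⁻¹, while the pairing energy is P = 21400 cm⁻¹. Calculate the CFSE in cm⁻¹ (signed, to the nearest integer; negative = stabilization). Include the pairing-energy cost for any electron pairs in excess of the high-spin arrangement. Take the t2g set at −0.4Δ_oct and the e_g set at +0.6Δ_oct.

Here Δ_oct > P (25400 > 21400), so the low-spin state is favoured.
Filling d⁶ accordingly: t2g^6 e_g^0.
Orbital CFSE = -2.4Δ_oct = -2.4 × 25400 = -60960 cm⁻¹.
Excess pairs vs high-spin: 3 − 1 = 2; pairing cost = +42800 cm⁻¹.
Net CFSE = -60960 + 42800 = -18160 cm⁻¹.

-18160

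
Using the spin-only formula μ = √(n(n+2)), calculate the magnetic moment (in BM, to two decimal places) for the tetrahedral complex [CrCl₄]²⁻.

4.90 BM

Each Cl⁻ contributes -1; 4 × (-1) = -4. With overall charge -2, Cr is in the +2 oxidation state.
Cr²⁺: group 6, so d-count = 6 − 2 = 4.
With tetrahedral geometry the complex is necessarily high-spin.
Configuration: e² t₂² → 4 unpaired electrons.
μ(spin-only) = √[4(4+2)] = √24 ≈ 4.90 BM.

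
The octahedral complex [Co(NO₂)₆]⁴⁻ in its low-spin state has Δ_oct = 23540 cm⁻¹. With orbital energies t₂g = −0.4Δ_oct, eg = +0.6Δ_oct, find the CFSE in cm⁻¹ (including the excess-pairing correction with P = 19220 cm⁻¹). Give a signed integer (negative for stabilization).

-23152

Each NO₂⁻ contributes -1; 6 × (-1) = -6. With overall charge -4, Co is in the +2 oxidation state.
Group 9 minus oxidation state +2 gives a d⁷ configuration for Co²⁺.
Configuration: t₂g⁶ eg¹.
Orbital CFSE = 6(-0.4) + 1(0.6) = -1.8Δ_oct = -1.8 × 23540 = -42372 cm⁻¹.
Relative to high-spin t₂g⁵ eg² (2 paired), the low-spin configuration has 1 additional pair, contributing +1 × 19220 = +19220 cm⁻¹.
Combining: -42372 + 19220 = -23152 cm⁻¹.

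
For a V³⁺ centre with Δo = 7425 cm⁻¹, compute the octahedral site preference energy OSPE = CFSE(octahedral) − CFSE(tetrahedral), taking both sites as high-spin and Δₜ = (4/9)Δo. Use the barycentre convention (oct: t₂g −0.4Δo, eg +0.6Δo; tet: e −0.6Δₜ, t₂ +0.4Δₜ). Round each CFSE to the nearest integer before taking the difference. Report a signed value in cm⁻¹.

Group 5 minus oxidation state +3 gives a d² configuration for V³⁺.
Octahedral (high-spin): t2g^2 e_g^0, CFSE = 2(−0.4) + 0(+0.6) = -0.8Δo = -0.8 × 7425 = -5940 cm⁻¹.
Tetrahedral: e^2 t2^0, CFSE = 2(−0.6) + 0(+0.4) = -1.2Δₜ = -1.2 × (4/9) × 7425 = -3960 cm⁻¹.
OSPE = CFSE(oct) − CFSE(tet) = -5940 − (-3960) = -1980 cm⁻¹.

-1980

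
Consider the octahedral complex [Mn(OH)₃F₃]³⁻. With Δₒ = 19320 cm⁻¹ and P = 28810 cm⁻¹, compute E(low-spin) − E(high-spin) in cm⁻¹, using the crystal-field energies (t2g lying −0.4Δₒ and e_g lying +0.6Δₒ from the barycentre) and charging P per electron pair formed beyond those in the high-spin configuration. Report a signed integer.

Ligand charges: 3×(-1) from OH⁻ and 3×(-1) from F⁻ sum to -6; with overall charge -3, Mn is +3.
Mn³⁺: group 7, so d-count = 7 − 3 = 4.
In the high-spin limit (t2g^3 e_g^1) the orbital term is -0.6Δₒ = -11592 cm⁻¹, with no excess pairing.
Low-spin: t2g^4 e_g^0, orbital CFSE = -1.6Δₒ = -30912 cm⁻¹; plus 1 excess pair × P = +28810 cm⁻¹; total -2102 cm⁻¹.
The difference is -2102 − (-11592) = 9490 cm⁻¹, so high-spin lies lower.

9490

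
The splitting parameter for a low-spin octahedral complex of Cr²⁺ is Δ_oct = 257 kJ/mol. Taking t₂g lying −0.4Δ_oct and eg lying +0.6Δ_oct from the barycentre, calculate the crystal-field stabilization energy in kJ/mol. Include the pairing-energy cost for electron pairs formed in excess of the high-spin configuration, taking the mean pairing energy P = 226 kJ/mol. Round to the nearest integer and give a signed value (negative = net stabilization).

Cr sits in group 6; removing 2 electrons leaves Cr²⁺ with 6 − 2 = 4 d electrons.
The d⁴ electrons fill as t₂g⁴ eg⁰.
The orbital stabilization is -1.6Δ_oct = -1.6 × 257 = -411 kJ/mol.
Relative to high-spin t₂g³ eg¹ (0 paired), the low-spin configuration has 1 additional pair, contributing +1 × 226 = +226 kJ/mol.
Net CFSE = -411 + 226 = -185 kJ/mol.

-185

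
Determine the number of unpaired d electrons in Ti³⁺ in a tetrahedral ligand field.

1

Group 4 minus oxidation state +3 gives a d¹ configuration for Ti³⁺.
Tetrahedral fields are weak (Δₜ ≈ 4/9 Δₒ), so electrons fill high-spin.
Configuration: e¹ t₂⁰, giving 1 unpaired electron.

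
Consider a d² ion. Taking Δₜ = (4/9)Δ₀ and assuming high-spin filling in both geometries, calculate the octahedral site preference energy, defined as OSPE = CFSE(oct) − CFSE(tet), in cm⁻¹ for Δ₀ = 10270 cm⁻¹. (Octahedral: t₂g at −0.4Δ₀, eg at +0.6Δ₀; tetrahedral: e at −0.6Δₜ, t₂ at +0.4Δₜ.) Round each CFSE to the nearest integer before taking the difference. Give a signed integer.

-2739

Octahedral high-spin t₂g² eg⁰: CFSE = -0.8 × 10270 = -8216 cm⁻¹.
Tetrahedral e² t₂⁰ gives -1.2Δₜ = -1.2 × (4/9) × 10270 = -5477 cm⁻¹.
Subtracting, OSPE = -8216 − (-5477) = -2739 cm⁻¹.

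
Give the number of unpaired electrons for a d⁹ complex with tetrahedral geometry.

With tetrahedral geometry the complex is necessarily high-spin.
Configuration: e⁴ t₂⁵, giving 1 unpaired electron.

1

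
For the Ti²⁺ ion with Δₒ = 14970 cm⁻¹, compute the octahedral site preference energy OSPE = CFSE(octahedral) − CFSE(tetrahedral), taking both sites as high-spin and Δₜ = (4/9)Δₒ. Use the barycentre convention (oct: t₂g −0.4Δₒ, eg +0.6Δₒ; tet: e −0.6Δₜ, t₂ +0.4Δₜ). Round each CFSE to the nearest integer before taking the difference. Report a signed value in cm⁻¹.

-3992

Ti²⁺: group 4, so d-count = 4 − 2 = 2.
Octahedral high-spin t₂g² eg⁰: CFSE = -0.8 × 14970 = -11976 cm⁻¹.
In a tetrahedral site the filling is e² t₂⁰: CFSE(tet) = -1.2Δₜ = -1.2 × (4/9)(14970) = -7984 cm⁻¹.
Subtracting, OSPE = -11976 − (-7984) = -3992 cm⁻¹.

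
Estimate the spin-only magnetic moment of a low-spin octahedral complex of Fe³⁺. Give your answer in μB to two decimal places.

Fe³⁺: group 8, so d-count = 8 − 3 = 5.
Configuration: t2g^5 e_g^0 → 1 unpaired electron.
μ(spin-only) = √[1(1+2)] = √3 ≈ 1.73 μB.

1.73 μB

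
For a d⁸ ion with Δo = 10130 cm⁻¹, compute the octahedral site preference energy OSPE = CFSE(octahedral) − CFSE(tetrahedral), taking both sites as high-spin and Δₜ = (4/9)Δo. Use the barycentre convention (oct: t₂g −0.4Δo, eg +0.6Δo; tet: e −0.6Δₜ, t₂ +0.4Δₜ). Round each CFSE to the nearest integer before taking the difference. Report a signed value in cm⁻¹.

-8554

Octahedral (high-spin): t2g^6 e_g^2, CFSE = 6(−0.4) + 2(+0.6) = -1.2Δo = -1.2 × 10130 = -12156 cm⁻¹.
Tetrahedral: e^4 t2^4, CFSE = 4(−0.6) + 4(+0.4) = -0.8Δₜ = -0.8 × (4/9) × 10130 = -3602 cm⁻¹.
Subtracting, OSPE = -12156 − (-3602) = -8554 cm⁻¹.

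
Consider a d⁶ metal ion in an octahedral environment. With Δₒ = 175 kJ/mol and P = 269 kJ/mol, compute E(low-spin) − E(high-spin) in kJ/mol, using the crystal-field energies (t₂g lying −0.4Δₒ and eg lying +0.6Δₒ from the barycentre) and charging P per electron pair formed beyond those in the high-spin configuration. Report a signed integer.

188

High-spin d⁶ fills as t₂g⁴ eg² with CFSE 4(−0.4) + 2(+0.6) = -0.4Δₒ = -70 kJ/mol.
Low-spin: t₂g⁶ eg⁰, orbital CFSE = -2.4Δₒ = -420 kJ/mol; plus 2 excess pairs × P = +538 kJ/mol; total 118 kJ/mol.
Thus E(LS) − E(HS) = 188 kJ/mol.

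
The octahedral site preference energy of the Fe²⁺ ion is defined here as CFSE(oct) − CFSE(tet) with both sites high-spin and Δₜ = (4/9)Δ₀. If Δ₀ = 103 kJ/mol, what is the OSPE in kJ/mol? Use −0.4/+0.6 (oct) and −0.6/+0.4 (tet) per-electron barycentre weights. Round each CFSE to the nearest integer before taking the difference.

Fe sits in group 8; removing 2 electrons leaves Fe²⁺ with 8 − 2 = 6 d electrons.
In an octahedral site d⁶ (HS) is t₂g⁴ eg², giving CFSE(oct) = -0.4Δ₀ = -41 kJ/mol.
Tetrahedral e³ t₂³ gives -0.6Δₜ = -0.6 × (4/9) × 103 = -27 kJ/mol.
OSPE = -41 − (-27) = -14 kJ/mol.

-14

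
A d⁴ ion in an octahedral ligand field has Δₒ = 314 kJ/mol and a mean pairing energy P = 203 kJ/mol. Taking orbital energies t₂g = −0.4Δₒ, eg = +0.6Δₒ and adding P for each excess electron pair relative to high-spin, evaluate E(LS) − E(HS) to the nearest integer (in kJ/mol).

-111

High-spin d⁴ fills as t₂g³ eg¹ with CFSE 3(−0.4) + 1(+0.6) = -0.6Δₒ = -188 kJ/mol.
Low-spin t₂g⁴ eg⁰ gives -1.6Δₒ = -502 kJ/mol, but forming 1 extra pair costs 1P = 203 kJ/mol, so E(LS) = -502 + 203 = -299 kJ/mol.
The difference is -299 − (-188) = -111 kJ/mol, so low-spin lies lower.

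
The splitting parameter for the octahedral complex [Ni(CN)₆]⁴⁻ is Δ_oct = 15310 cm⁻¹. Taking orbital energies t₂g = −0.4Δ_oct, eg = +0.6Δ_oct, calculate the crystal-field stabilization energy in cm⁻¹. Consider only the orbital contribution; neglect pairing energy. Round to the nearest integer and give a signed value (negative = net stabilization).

Each CN⁻ contributes -1; 6 × (-1) = -6. With overall charge -4, Ni is in the +2 oxidation state.
Ni is in group 10, so Ni²⁺ is d⁸ (10 − 2 = 8).
Electron filling gives t₂g⁶ eg².
The orbital stabilization is -1.2Δ_oct = -1.2 × 15310 = -18372 cm⁻¹.

-18372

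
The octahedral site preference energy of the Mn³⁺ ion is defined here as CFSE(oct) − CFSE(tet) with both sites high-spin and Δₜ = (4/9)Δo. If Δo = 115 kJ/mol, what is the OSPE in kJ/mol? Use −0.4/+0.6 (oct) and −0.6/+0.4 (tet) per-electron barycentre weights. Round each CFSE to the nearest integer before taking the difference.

-49

Mn sits in group 7; removing 3 electrons leaves Mn³⁺ with 7 − 3 = 4 d electrons.
Octahedral high-spin t2g^3 e_g^1: CFSE = -0.6 × 115 = -69 kJ/mol.
Tetrahedral e^2 t2^2 gives -0.4Δₜ = -0.4 × (4/9) × 115 = -20 kJ/mol.
OSPE = -69 − (-20) = -49 kJ/mol.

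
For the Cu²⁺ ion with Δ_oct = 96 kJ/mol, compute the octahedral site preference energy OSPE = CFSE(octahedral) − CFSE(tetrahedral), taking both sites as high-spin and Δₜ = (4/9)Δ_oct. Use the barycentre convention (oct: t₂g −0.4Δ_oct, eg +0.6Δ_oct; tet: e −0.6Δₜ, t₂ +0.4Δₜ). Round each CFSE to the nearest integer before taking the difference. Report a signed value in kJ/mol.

-41

Group 11 minus oxidation state +2 gives a d⁹ configuration for Cu²⁺.
Octahedral (high-spin): t₂g⁶ eg³, CFSE = 6(−0.4) + 3(+0.6) = -0.6Δ_oct = -0.6 × 96 = -58 kJ/mol.
Tetrahedral e⁴ t₂⁵ gives -0.4Δₜ = -0.4 × (4/9) × 96 = -17 kJ/mol.
OSPE = -58 − (-17) = -41 kJ/mol.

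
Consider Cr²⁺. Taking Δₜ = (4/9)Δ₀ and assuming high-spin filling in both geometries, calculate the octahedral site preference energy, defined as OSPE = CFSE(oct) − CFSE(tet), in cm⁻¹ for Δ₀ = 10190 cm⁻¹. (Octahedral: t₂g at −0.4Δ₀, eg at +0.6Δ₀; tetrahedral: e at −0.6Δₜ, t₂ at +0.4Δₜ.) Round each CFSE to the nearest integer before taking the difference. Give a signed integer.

Cr²⁺: group 6, so d-count = 6 − 2 = 4.
Octahedral high-spin t2g^3 e_g^1: CFSE = -0.6 × 10190 = -6114 cm⁻¹.
Tetrahedral: e^2 t2^2, CFSE = 2(−0.6) + 2(+0.4) = -0.4Δₜ = -0.4 × (4/9) × 10190 = -1812 cm⁻¹.
Subtracting, OSPE = -6114 − (-1812) = -4302 cm⁻¹.

-4302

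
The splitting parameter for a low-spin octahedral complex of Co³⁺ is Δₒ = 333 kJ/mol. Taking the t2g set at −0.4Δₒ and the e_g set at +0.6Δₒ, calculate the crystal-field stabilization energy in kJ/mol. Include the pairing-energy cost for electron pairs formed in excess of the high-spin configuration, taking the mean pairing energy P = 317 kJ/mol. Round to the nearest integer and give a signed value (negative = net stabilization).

-165

Group 9 minus oxidation state +3 gives a d⁶ configuration for Co³⁺.
The d⁶ electrons fill as t2g^6 e_g^0.
CFSE(orbital) = 6×(-0.4Δₒ) + 0×(0.6Δₒ) = -2.4Δₒ; with Δₒ = 333 kJ/mol that is -799 kJ/mol.
High-spin d⁶ would be t2g^4 e_g^2 with 1 pair; low-spin has 3, so 2 excess pairs cost +2P = +634 kJ/mol.
Overall CFSE = -799 + 634 = -165 kJ/mol.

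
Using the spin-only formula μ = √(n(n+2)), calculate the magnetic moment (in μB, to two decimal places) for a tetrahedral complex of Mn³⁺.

Mn³⁺: group 7, so d-count = 7 − 3 = 4.
Tetrahedral splitting is small, so the complex is high-spin.
Configuration: e² t₂² → 4 unpaired electrons.
μ(spin-only) = √[4(4+2)] = √24 ≈ 4.90 μB.

4.90 μB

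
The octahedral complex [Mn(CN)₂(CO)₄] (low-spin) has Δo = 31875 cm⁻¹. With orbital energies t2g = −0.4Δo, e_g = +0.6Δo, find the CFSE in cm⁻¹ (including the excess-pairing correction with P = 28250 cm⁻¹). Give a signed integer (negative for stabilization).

-7250

Ligand charges: 2×(-1) from CN⁻ and 4×(+0) from CO sum to -2; with overall charge +0, Mn is +2.
Mn sits in group 7; removing 2 electrons leaves Mn²⁺ with 7 − 2 = 5 d electrons.
The d⁵ electrons fill as t2g^5 e_g^0.
CFSE(orbital) = 5×(-0.4Δo) + 0×(0.6Δo) = -2.0Δo; with Δo = 31875 cm⁻¹ that is -63750 cm⁻¹.
High-spin d⁵ would be t2g^3 e_g^2 with 0 pairs; low-spin has 2, so 2 excess pairs cost +2P = +56500 cm⁻¹.
Overall CFSE = -63750 + 56500 = -7250 cm⁻¹.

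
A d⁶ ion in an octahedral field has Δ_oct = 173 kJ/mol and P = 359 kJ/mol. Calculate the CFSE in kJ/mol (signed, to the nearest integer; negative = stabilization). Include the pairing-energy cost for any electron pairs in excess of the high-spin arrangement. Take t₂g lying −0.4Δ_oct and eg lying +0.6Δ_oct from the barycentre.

Δ_oct < P, so pairing is avoided: the ground state is high-spin.
Filling d⁶ accordingly: t₂g⁴ eg².
Orbital CFSE = -0.4Δ_oct = -0.4 × 173 = -69 kJ/mol.
High-spin has no excess pairs, so no pairing correction applies.

-69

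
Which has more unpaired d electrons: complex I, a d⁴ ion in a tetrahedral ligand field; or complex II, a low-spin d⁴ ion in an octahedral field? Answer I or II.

I

I: Tetrahedral fields are weak (Δₜ ≈ 4/9 Δₒ), so electrons fill high-spin; e² t₂² → 4 unpaired.
II: t2g^4 e_g^0 → 2 unpaired.
So I has more unpaired electrons.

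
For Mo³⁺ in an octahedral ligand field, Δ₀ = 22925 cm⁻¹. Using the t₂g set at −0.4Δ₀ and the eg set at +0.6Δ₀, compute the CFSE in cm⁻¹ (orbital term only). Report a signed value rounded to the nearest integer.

-27510

Mo³⁺: group 6, so d-count = 6 − 3 = 3.
For octahedral d³ the high- and low-spin configurations coincide.
The d³ electrons fill as t₂g³ eg⁰.
Orbital CFSE = 3(-0.4) + 0(0.6) = -1.2Δ₀ = -1.2 × 22925 = -27510 cm⁻¹.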